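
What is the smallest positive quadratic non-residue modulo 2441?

3

(2/2441) = +1, so 2 is a residue.
(3/2441) = −1, so 3 is the smallest positive non-residue mod 2441.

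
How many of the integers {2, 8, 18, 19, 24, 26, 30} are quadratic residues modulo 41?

3

(2/41) = +1 → QR.
(8/41) = +1 → QR.
(18/41) = +1 → QR.
(19/41) = -1 → non-residue.
(24/41) = -1 → non-residue.
(26/41) = -1 → non-residue.
(30/41) = -1 → non-residue.
Total quadratic residues among the 7: 3.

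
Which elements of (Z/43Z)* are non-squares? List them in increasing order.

Square k = 1,…,21 (k and 43−k give the same square):
1²=1, 2²=4, 3²=9, 4²=16, 5²=25, 6²=36, 7²≡6, 8²≡21, 9²≡38, 10²≡14, 11²≡35, 12²≡15, 13²≡40, 14²≡24, 15²≡10, 16²≡41, 17²≡31, 18²≡23, 19²≡17, 20²≡13, 21²≡11 (mod 43).
The residues are {1, 4, 6, 9, 10, 11, 13, 14, 15, 16, 17, 21, 23, 24, 25, 31, 35, 36, 38, 40, 41}; the non-residues are the remaining 21 nonzero classes.

2,3,5,7,8,12,18,19,20,22,26,27,28,29,30,32,33,34,37,39,42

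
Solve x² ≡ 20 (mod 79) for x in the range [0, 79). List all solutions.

Since 79 ≡ 3 (mod 4), a square root of 20 is 20^((79+1)/4) = 20^20 mod 79.
Repeated squaring: 20^2≡5, 20^4≡25, 20^8≡72, 20^16≡49 (mod 79).
20^20 = 20^(16+4) ≡ 40 (mod 79).
Check: 40² = 1600 ≡ 20 (mod 79). The two roots are 39 and 40.

39, 40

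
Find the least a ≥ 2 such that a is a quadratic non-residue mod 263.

5

(2/263) = +1, so 2 is a residue.
(3/263) = +1, so 3 is a residue.
(4/263) = +1, so 4 is a residue.
(5/263) = −1, so 5 is the smallest positive non-residue mod 263.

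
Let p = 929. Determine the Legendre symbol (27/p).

-1

Reciprocity: 27 ≡ 3 and 929 ≡ 1 (mod 4), so (27/929) = +(929/27).
Reduce top mod 27: now compute (11/27).
Reciprocity: 11 ≡ 3 and 27 ≡ 3 (mod 4), so (11/27) = −(27/11).
Reduce top mod 11: now compute (5/11).
Reciprocity: 5 ≡ 1 and 11 ≡ 3 (mod 4), so (5/11) = +(11/5).
Reduce top mod 5: now compute (1/5).
Reached (1/5) = 1. Collecting the sign flips along the way, the symbol is -1.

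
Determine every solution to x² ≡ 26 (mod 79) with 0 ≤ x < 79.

37, 42

Since 79 ≡ 3 (mod 4), a square root of 26 is 26^((79+1)/4) = 26^20 mod 79.
Repeated squaring: 26^2≡44, 26^4≡40, 26^8≡20, 26^16≡5 (mod 79).
26^20 = 26^(16+4) ≡ 42 (mod 79).
Check: 42² = 1764 ≡ 26 (mod 79). The two roots are 37 and 42.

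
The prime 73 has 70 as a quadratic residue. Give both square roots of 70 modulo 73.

17, 56

73 ≡ 1 (mod 4), so we find a root by search.
Trying successive values, 17² = 289 ≡ 70 (mod 73). The other root is 73 − 17 = 56.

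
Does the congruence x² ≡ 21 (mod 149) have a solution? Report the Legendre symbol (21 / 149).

Reciprocity: 21 ≡ 1 and 149 ≡ 1 (mod 4), so (21/149) = +(149/21).
Reduce top mod 21: now compute (2/21).
Pull out 2: since 21 ≡ 5 (mod 8), (2/21) = -1.
Reached (1/21) = 1. Collecting the sign flips along the way, the symbol is -1.

-1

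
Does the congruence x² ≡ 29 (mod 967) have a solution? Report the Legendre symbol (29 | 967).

-1

Reciprocity: 29 ≡ 1 and 967 ≡ 3 (mod 4), so (29/967) = +(967/29).
Reduce top mod 29: now compute (10/29).
Pull out 2: since 29 ≡ 5 (mod 8), (2/29) = -1.
Reciprocity: 5 ≡ 1 and 29 ≡ 1 (mod 4), so (5/29) = +(29/5).
Reduce top mod 5: now compute (4/5).
Pull out 2^2: since 5 ≡ 5 (mod 8), (2/5) = -1, so (2/5)^2 = +1.
Reached (1/5) = 1. Collecting the sign flips along the way, the symbol is -1.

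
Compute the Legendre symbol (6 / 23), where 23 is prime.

Pull out 2: since 23 ≡ 7 (mod 8), (2/23) = +1.
Reciprocity: 3 ≡ 3 and 23 ≡ 3 (mod 4), so (3/23) = −(23/3).
Reduce top mod 3: now compute (2/3).
Pull out 2: since 3 ≡ 3 (mod 8), (2/3) = -1.
Reached (1/3) = 1. Collecting the sign flips along the way, the symbol is +1.

1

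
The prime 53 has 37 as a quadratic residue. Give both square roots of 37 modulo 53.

53 ≡ 1 (mod 4), so we find a root by search.
Trying successive values, 14² = 196 ≡ 37 (mod 53). The other root is 53 − 14 = 39.

14, 39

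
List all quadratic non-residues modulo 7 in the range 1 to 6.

Square k = 1,…,3 (k and 7−k give the same square):
1²=1, 2²=4, 3²≡2 (mod 7).
The residues are {1, 2, 4}; the non-residues are the remaining 3 nonzero classes.

3,5,6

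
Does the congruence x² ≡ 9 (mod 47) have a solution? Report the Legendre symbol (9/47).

Euler's criterion: (9/47) ≡ 9^23 (mod 47).
9^2 ≡ 34 (mod 47)
9^4 ≡ 28 (mod 47)
9^8 ≡ 32 (mod 47)
9^16 ≡ 37 (mod 47)
9^23 = 9^(16+4+2+1) ≡ 1 (mod 47).
Result is 1, so (9/47) = 1.

1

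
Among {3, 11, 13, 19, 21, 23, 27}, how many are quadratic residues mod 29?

2

(3/29) = -1 → non-residue.
(11/29) = -1 → non-residue.
(13/29) = +1 → QR.
(19/29) = -1 → non-residue.
(21/29) = -1 → non-residue.
(23/29) = +1 → QR.
(27/29) = -1 → non-residue.
Total quadratic residues among the 7: 2.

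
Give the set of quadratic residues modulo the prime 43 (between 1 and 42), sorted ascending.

1, 4, 6, 9, 10, 11, 13, 14, 15, 16, 17, 21, 23, 24, 25, 31, 35, 36, 38, 40, 41

Square k = 1,…,21 (k and 43−k give the same square):
1²=1, 2²=4, 3²=9, 4²=16, 5²=25, 6²=36, 7²≡6, 8²≡21, 9²≡38, 10²≡14, 11²≡35, 12²≡15, 13²≡40, 14²≡24, 15²≡10, 16²≡41, 17²≡31, 18²≡23, 19²≡17, 20²≡13, 21²≡11 (mod 43).
So the quadratic residues mod 43 are {1, 4, 6, 9, 10, 11, 13, 14, 15, 16, 17, 21, 23, 24, 25, 31, 35, 36, 38, 40, 41}.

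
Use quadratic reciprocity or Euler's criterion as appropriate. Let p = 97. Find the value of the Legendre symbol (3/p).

1

Reciprocity: 3 ≡ 3 and 97 ≡ 1 (mod 4), so (3/97) = +(97/3).
Reduce top mod 3: now compute (1/3).
Reached (1/3) = 1. Collecting the sign flips along the way, the symbol is +1.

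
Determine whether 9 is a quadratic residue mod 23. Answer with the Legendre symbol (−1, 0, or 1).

Reciprocity: 9 ≡ 1 and 23 ≡ 3 (mod 4), so (9/23) = +(23/9).
Reduce top mod 9: now compute (5/9).
Reciprocity: 5 ≡ 1 and 9 ≡ 1 (mod 4), so (5/9) = +(9/5).
Reduce top mod 5: now compute (4/5).
Pull out 2^2: since 5 ≡ 5 (mod 8), (2/5) = -1, so (2/5)^2 = +1.
Reached (1/5) = 1. Collecting the sign flips along the way, the symbol is +1.

1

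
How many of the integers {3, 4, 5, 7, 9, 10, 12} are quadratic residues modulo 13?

5

(3/13) = +1 → QR.
(4/13) = +1 → QR.
(5/13) = -1 → non-residue.
(7/13) = -1 → non-residue.
(9/13) = +1 → QR.
(10/13) = +1 → QR.
(12/13) = +1 → QR.
Total quadratic residues among the 7: 5.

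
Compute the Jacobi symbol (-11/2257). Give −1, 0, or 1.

-1

First reduce: -11 ≡ 2246 (mod 2257).
Pull out 2: since 2257 ≡ 1 (mod 8), (2/2257) = +1.
Reciprocity: 1123 ≡ 3 and 2257 ≡ 1 (mod 4), so (1123/2257) = +(2257/1123).
Reduce top mod 1123: now compute (11/1123).
Reciprocity: 11 ≡ 3 and 1123 ≡ 3 (mod 4), so (11/1123) = −(1123/11).
Reduce top mod 11: now compute (1/11).
Reached (1/11) = 1. Collecting the sign flips along the way, the symbol is -1.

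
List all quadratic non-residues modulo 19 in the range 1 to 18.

2,3,8,10,12,13,14,15,18

Square k = 1,…,9 (k and 19−k give the same square):
1²=1, 2²=4, 3²=9, 4²=16, 5²≡6, 6²≡17, 7²≡11, 8²≡7, 9²≡5 (mod 19).
The residues are {1, 4, 5, 6, 7, 9, 11, 16, 17}; the non-residues are the remaining 9 nonzero classes.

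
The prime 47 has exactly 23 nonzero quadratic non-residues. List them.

5 10 11 13 15 19 20 22 23 26 29 30 31 33 35 38 39 40 41 43 44 45 46

Square k = 1,…,23 (k and 47−k give the same square):
1²=1, 2²=4, 3²=9, 4²=16, 5²=25, 6²=36, 7²≡2, 8²≡17, 9²≡34, 10²≡6, 11²≡27, 12²≡3, 13²≡28, 14²≡8, 15²≡37, 16²≡21, 17²≡7, 18²≡42, 19²≡32, 20²≡24, 21²≡18, 22²≡14, 23²≡12 (mod 47).
The residues are {1, 2, 3, 4, 6, 7, 8, 9, 12, 14, 16, 17, 18, 21, 24, 25, 27, 28, 32, 34, 36, 37, 42}; the non-residues are the remaining 23 nonzero classes.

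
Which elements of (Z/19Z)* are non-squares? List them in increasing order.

Square k = 1,…,9 (k and 19−k give the same square):
1²=1, 2²=4, 3²=9, 4²=16, 5²≡6, 6²≡17, 7²≡11, 8²≡7, 9²≡5 (mod 19).
The residues are {1, 4, 5, 6, 7, 9, 11, 16, 17}; the non-residues are the remaining 9 nonzero classes.

2, 3, 8, 10, 12, 13, 14, 15, 18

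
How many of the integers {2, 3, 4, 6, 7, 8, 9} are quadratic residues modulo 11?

(2/11) = -1 → non-residue.
(3/11) = +1 → QR.
(4/11) = +1 → QR.
(6/11) = -1 → non-residue.
(7/11) = -1 → non-residue.
(8/11) = -1 → non-residue.
(9/11) = +1 → QR.
Total quadratic residues among the 7: 3.

3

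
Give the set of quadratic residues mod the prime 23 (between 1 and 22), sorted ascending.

Square k = 1,…,11 (k and 23−k give the same square):
1²=1, 2²=4, 3²=9, 4²=16, 5²≡2, 6²≡13, 7²≡3, 8²≡18, 9²≡12, 10²≡8, 11²≡6 (mod 23).
So the quadratic residues mod 23 are {1, 2, 3, 4, 6, 8, 9, 12, 13, 16, 18}.

1,2,3,4,6,8,9,12,13,16,18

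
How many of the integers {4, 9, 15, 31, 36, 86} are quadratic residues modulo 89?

(4/89) = +1 → QR.
(9/89) = +1 → QR.
(15/89) = -1 → non-residue.
(31/89) = -1 → non-residue.
(36/89) = +1 → QR.
(86/89) = -1 → non-residue.
Total quadratic residues among the 6: 3.

3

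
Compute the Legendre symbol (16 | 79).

1

Euler's criterion: (16/79) ≡ 16^39 (mod 79).
16^2 ≡ 19 (mod 79)
16^4 ≡ 45 (mod 79)
16^8 ≡ 50 (mod 79)
16^16 ≡ 51 (mod 79)
16^32 ≡ 73 (mod 79)
16^39 = 16^(32+4+2+1) ≡ 1 (mod 79).
Result is 1, so (16/79) = 1.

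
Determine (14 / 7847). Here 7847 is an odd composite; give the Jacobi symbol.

Pull out 2: since 7847 ≡ 7 (mod 8), (2/7847) = +1.
Reciprocity: 7 ≡ 3 and 7847 ≡ 3 (mod 4), so (7/7847) = −(7847/7).
Reduce top mod 7: now compute (0/7).
Top reduces to 0: gcd > 1, so the symbol is 0.

0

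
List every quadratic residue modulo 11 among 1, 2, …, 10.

1,3,4,5,9

Square k = 1,…,5 (k and 11−k give the same square):
1²=1, 2²=4, 3²=9, 4²≡5, 5²≡3 (mod 11).
So the quadratic residues mod 11 are {1, 3, 4, 5, 9}.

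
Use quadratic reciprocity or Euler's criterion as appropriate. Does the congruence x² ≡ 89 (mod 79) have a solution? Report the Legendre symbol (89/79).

1

First reduce: 89 ≡ 10 (mod 79).
Pull out 2: since 79 ≡ 7 (mod 8), (2/79) = +1.
Reciprocity: 5 ≡ 1 and 79 ≡ 3 (mod 4), so (5/79) = +(79/5).
Reduce top mod 5: now compute (4/5).
Pull out 2^2: since 5 ≡ 5 (mod 8), (2/5) = -1, so (2/5)^2 = +1.
Reached (1/5) = 1. Collecting the sign flips along the way, the symbol is +1.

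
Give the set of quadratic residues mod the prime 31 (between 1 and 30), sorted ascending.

Square k = 1,…,15 (k and 31−k give the same square):
1²=1, 2²=4, 3²=9, 4²=16, 5²=25, 6²≡5, 7²≡18, 8²≡2, 9²≡19, 10²≡7, 11²≡28, 12²≡20, 13²≡14, 14²≡10, 15²≡8 (mod 31).
So the quadratic residues mod 31 are {1, 2, 4, 5, 7, 8, 9, 10, 14, 16, 18, 19, 20, 25, 28}.

1, 2, 4, 5, 7, 8, 9, 10, 14, 16, 18, 19, 20, 25, 28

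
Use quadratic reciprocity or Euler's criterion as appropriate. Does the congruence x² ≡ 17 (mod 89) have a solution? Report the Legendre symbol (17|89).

Reciprocity: 17 ≡ 1 and 89 ≡ 1 (mod 4), so (17/89) = +(89/17).
Reduce top mod 17: now compute (4/17).
Pull out 2^2: since 17 ≡ 1 (mod 8), (2/17) = +1, so (2/17)^2 = +1.
Reached (1/17) = 1. Collecting the sign flips along the way, the symbol is +1.

1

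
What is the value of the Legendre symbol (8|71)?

1

Pull out 2^3: since 71 ≡ 7 (mod 8), (2/71) = +1, so (2/71)^3 = +1.
Reached (1/71) = 1. Collecting the sign flips along the way, the symbol is +1.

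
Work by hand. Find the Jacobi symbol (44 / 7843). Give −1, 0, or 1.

Pull out 2^2: since 7843 ≡ 3 (mod 8), (2/7843) = -1, so (2/7843)^2 = +1.
Reciprocity: 11 ≡ 3 and 7843 ≡ 3 (mod 4), so (11/7843) = −(7843/11).
Reduce top mod 11: now compute (0/11).
Top reduces to 0: gcd > 1, so the symbol is 0.

0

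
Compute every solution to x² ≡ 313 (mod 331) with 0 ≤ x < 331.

Since 331 ≡ 3 (mod 4), a square root of 313 is 313^((331+1)/4) = 313^83 mod 331.
Repeated squaring: 313^2≡324, 313^4≡49, 313^8≡84, 313^16≡105, 313^32≡102, 313^64≡143 (mod 331).
313^83 = 313^(64+16+2+1) ≡ 225 (mod 331).
Check: 225² = 50625 ≡ 313 (mod 331). The two roots are 106 and 225.

106, 225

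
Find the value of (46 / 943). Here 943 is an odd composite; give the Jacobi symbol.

Pull out 2: since 943 ≡ 7 (mod 8), (2/943) = +1.
Reciprocity: 23 ≡ 3 and 943 ≡ 3 (mod 4), so (23/943) = −(943/23).
Reduce top mod 23: now compute (0/23).
Top reduces to 0: gcd > 1, so the symbol is 0.

0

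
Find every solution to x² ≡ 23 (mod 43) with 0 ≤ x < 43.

18, 25

Since 43 ≡ 3 (mod 4), a square root of 23 is 23^((43+1)/4) = 23^11 mod 43.
Repeated squaring: 23^2≡13, 23^4≡40, 23^8≡9 (mod 43).
23^11 = 23^(8+2+1) ≡ 25 (mod 43).
Check: 25² = 625 ≡ 23 (mod 43). The two roots are 18 and 25.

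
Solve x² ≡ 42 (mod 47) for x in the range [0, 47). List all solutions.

Since 47 ≡ 3 (mod 4), a square root of 42 is 42^((47+1)/4) = 42^12 mod 47.
Repeated squaring: 42^2≡25, 42^4≡14, 42^8≡8 (mod 47).
42^12 = 42^(8+4) ≡ 18 (mod 47).
Check: 18² = 324 ≡ 42 (mod 47). The two roots are 18 and 29.

18, 29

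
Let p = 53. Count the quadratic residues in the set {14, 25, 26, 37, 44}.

3

(14/53) = -1 → non-residue.
(25/53) = +1 → QR.
(26/53) = -1 → non-residue.
(37/53) = +1 → QR.
(44/53) = +1 → QR.
Total quadratic residues among the 5: 3.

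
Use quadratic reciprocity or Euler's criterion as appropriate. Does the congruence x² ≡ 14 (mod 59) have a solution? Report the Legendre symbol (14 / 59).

Euler's criterion: (14/59) ≡ 14^29 (mod 59).
14^2 ≡ 19 (mod 59)
14^4 ≡ 7 (mod 59)
14^8 ≡ 49 (mod 59)
14^16 ≡ 41 (mod 59)
14^29 = 14^(16+8+4+1) ≡ 58 (mod 59).
Result is 58 ≡ −1, so (14/59) = −1.

-1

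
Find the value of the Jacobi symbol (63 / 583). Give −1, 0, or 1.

-1

Reciprocity: 63 ≡ 3 and 583 ≡ 3 (mod 4), so (63/583) = −(583/63).
Reduce top mod 63: now compute (16/63).
Pull out 2^4: since 63 ≡ 7 (mod 8), (2/63) = +1, so (2/63)^4 = +1.
Reached (1/63) = 1. Collecting the sign flips along the way, the symbol is -1.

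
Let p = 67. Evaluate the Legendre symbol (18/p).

-1

Pull out 2: since 67 ≡ 3 (mod 8), (2/67) = -1.
Reciprocity: 9 ≡ 1 and 67 ≡ 3 (mod 4), so (9/67) = +(67/9).
Reduce top mod 9: now compute (4/9).
Pull out 2^2: since 9 ≡ 1 (mod 8), (2/9) = +1, so (2/9)^2 = +1.
Reached (1/9) = 1. Collecting the sign flips along the way, the symbol is -1.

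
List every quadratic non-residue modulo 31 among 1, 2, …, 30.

3, 6, 11, 12, 13, 15, 17, 21, 22, 23, 24, 26, 27, 29, 30

Square k = 1,…,15 (k and 31−k give the same square):
1²=1, 2²=4, 3²=9, 4²=16, 5²=25, 6²≡5, 7²≡18, 8²≡2, 9²≡19, 10²≡7, 11²≡28, 12²≡20, 13²≡14, 14²≡10, 15²≡8 (mod 31).
The residues are {1, 2, 4, 5, 7, 8, 9, 10, 14, 16, 18, 19, 20, 25, 28}; the non-residues are the remaining 15 nonzero classes.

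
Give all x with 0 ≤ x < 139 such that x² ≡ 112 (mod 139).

23, 116

Since 139 ≡ 3 (mod 4), a square root of 112 is 112^((139+1)/4) = 112^35 mod 139.
Repeated squaring: 112^2≡34, 112^4≡44, 112^8≡129, 112^16≡100, 112^32≡131 (mod 139).
112^35 = 112^(32+2+1) ≡ 116 (mod 139).
Check: 116² = 13456 ≡ 112 (mod 139). The two roots are 23 and 116.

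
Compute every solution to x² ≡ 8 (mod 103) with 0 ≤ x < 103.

Since 103 ≡ 3 (mod 4), a square root of 8 is 8^((103+1)/4) = 8^26 mod 103.
Repeated squaring: 8^2≡64, 8^4≡79, 8^8≡61, 8^16≡13 (mod 103).
8^26 = 8^(16+8+2) ≡ 76 (mod 103).
Check: 76² = 5776 ≡ 8 (mod 103). The two roots are 27 and 76.

27, 76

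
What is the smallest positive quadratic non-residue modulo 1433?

3

(2/1433) = +1, so 2 is a residue.
(3/1433) = −1, so 3 is the smallest positive non-residue mod 1433.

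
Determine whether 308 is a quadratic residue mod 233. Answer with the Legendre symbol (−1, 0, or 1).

First reduce: 308 ≡ 75 (mod 233).
Reciprocity: 75 ≡ 3 and 233 ≡ 1 (mod 4), so (75/233) = +(233/75).
Reduce top mod 75: now compute (8/75).
Pull out 2^3: since 75 ≡ 3 (mod 8), (2/75) = -1, so (2/75)^3 = -1.
Reached (1/75) = 1. Collecting the sign flips along the way, the symbol is -1.

-1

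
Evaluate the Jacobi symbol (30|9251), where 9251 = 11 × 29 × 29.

Pull out 2: since 9251 ≡ 3 (mod 8), (2/9251) = -1.
Reciprocity: 15 ≡ 3 and 9251 ≡ 3 (mod 4), so (15/9251) = −(9251/15).
Reduce top mod 15: now compute (11/15).
Reciprocity: 11 ≡ 3 and 15 ≡ 3 (mod 4), so (11/15) = −(15/11).
Reduce top mod 11: now compute (4/11).
Pull out 2^2: since 11 ≡ 3 (mod 8), (2/11) = -1, so (2/11)^2 = +1.
Reached (1/11) = 1. Collecting the sign flips along the way, the symbol is -1.

-1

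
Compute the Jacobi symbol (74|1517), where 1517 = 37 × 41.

0

Pull out 2: since 1517 ≡ 5 (mod 8), (2/1517) = -1.
Reciprocity: 37 ≡ 1 and 1517 ≡ 1 (mod 4), so (37/1517) = +(1517/37).
Reduce top mod 37: now compute (0/37).
Top reduces to 0: gcd > 1, so the symbol is 0.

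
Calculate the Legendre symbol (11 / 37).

1

Reciprocity: 11 ≡ 3 and 37 ≡ 1 (mod 4), so (11/37) = +(37/11).
Reduce top mod 11: now compute (4/11).
Pull out 2^2: since 11 ≡ 3 (mod 8), (2/11) = -1, so (2/11)^2 = +1.
Reached (1/11) = 1. Collecting the sign flips along the way, the symbol is +1.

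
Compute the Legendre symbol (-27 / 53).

-1

Euler's criterion: (-27/53) ≡ 26^26 (mod 53).
26^2 ≡ 40 (mod 53)
26^4 ≡ 10 (mod 53)
26^8 ≡ 47 (mod 53)
26^16 ≡ 36 (mod 53)
26^26 = 26^(16+8+2) ≡ 52 (mod 53).
Result is 52 ≡ −1, so (-27/53) = −1.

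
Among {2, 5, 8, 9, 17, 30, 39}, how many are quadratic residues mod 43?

(2/43) = -1 → non-residue.
(5/43) = -1 → non-residue.
(8/43) = -1 → non-residue.
(9/43) = +1 → QR.
(17/43) = +1 → QR.
(30/43) = -1 → non-residue.
(39/43) = -1 → non-residue.
Total quadratic residues among the 7: 2.

2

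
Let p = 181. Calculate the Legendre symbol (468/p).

1

First reduce: 468 ≡ 106 (mod 181).
Pull out 2: since 181 ≡ 5 (mod 8), (2/181) = -1.
Reciprocity: 53 ≡ 1 and 181 ≡ 1 (mod 4), so (53/181) = +(181/53).
Reduce top mod 53: now compute (22/53).
Pull out 2: since 53 ≡ 5 (mod 8), (2/53) = -1.
Reciprocity: 11 ≡ 3 and 53 ≡ 1 (mod 4), so (11/53) = +(53/11).
Reduce top mod 11: now compute (9/11).
Reciprocity: 9 ≡ 1 and 11 ≡ 3 (mod 4), so (9/11) = +(11/9).
Reduce top mod 9: now compute (2/9).
Pull out 2: since 9 ≡ 1 (mod 8), (2/9) = +1.
Reached (1/9) = 1. Collecting the sign flips along the way, the symbol is +1.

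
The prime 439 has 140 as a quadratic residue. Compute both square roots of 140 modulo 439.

214, 225

Since 439 ≡ 3 (mod 4), a square root of 140 is 140^((439+1)/4) = 140^110 mod 439.
Repeated squaring: 140^2≡284, 140^4≡319, 140^8≡352, 140^16≡106, 140^32≡261, 140^64≡76 (mod 439).
140^110 = 140^(64+32+8+4+2) ≡ 225 (mod 439).
Check: 225² = 50625 ≡ 140 (mod 439). The two roots are 214 and 225.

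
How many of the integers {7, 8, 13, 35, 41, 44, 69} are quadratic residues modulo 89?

3

(7/89) = -1 → non-residue.
(8/89) = +1 → QR.
(13/89) = -1 → non-residue.
(35/89) = -1 → non-residue.
(41/89) = -1 → non-residue.
(44/89) = +1 → QR.
(69/89) = +1 → QR.
Total quadratic residues among the 7: 3.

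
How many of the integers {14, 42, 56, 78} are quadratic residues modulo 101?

3

(14/101) = +1 → QR.
(42/101) = -1 → non-residue.
(56/101) = +1 → QR.
(78/101) = +1 → QR.
Total quadratic residues among the 4: 3.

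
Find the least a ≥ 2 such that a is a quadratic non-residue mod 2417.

3

(2/2417) = +1, so 2 is a residue.
(3/2417) = −1, so 3 is the smallest positive non-residue mod 2417.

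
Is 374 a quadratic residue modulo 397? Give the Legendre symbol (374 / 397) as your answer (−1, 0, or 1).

1

Pull out 2: since 397 ≡ 5 (mod 8), (2/397) = -1.
Reciprocity: 187 ≡ 3 and 397 ≡ 1 (mod 4), so (187/397) = +(397/187).
Reduce top mod 187: now compute (23/187).
Reciprocity: 23 ≡ 3 and 187 ≡ 3 (mod 4), so (23/187) = −(187/23).
Reduce top mod 23: now compute (3/23).
Reciprocity: 3 ≡ 3 and 23 ≡ 3 (mod 4), so (3/23) = −(23/3).
Reduce top mod 3: now compute (2/3).
Pull out 2: since 3 ≡ 3 (mod 8), (2/3) = -1.
Reached (1/3) = 1. Collecting the sign flips along the way, the symbol is +1.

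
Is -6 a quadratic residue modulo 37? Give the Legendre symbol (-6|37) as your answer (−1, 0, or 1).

Euler's criterion: (-6/37) ≡ 31^18 (mod 37).
31^2 ≡ 36 (mod 37)
31^4 ≡ 1 (mod 37)
31^8 ≡ 1 (mod 37)
31^16 ≡ 1 (mod 37)
31^18 = 31^(16+2) ≡ 36 (mod 37).
Result is 36 ≡ −1, so (-6/37) = −1.

-1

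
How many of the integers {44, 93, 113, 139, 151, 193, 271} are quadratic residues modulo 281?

1

(44/281) = -1 → non-residue.
(93/281) = -1 → non-residue.
(113/281) = -1 → non-residue.
(139/281) = -1 → non-residue.
(151/281) = -1 → non-residue.
(193/281) = -1 → non-residue.
(271/281) = +1 → QR.
Total quadratic residues among the 7: 1.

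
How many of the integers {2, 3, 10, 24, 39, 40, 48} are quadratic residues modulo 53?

3

(2/53) = -1 → non-residue.
(3/53) = -1 → non-residue.
(10/53) = +1 → QR.
(24/53) = +1 → QR.
(39/53) = -1 → non-residue.
(40/53) = +1 → QR.
(48/53) = -1 → non-residue.
Total quadratic residues among the 7: 3.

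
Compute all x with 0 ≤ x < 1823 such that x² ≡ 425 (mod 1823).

Since 1823 ≡ 3 (mod 4), a square root of 425 is 425^((1823+1)/4) = 425^456 mod 1823.
Repeated squaring: 425^2≡148, 425^4≡28, 425^8≡784, 425^16≡305, 425^32≡52, 425^64≡881, 425^128≡1386, 425^256≡1377 (mod 1823).
425^456 = 425^(256+128+64+8) ≡ 1053 (mod 1823).
Check: 1053² = 1108809 ≡ 425 (mod 1823). The two roots are 770 and 1053.

770, 1053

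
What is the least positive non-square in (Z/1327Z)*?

(2/1327) = +1, so 2 is a residue.
(3/1327) = −1, so 3 is the smallest positive non-residue mod 1327.

3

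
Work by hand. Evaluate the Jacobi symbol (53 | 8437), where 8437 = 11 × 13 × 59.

1

Reciprocity: 53 ≡ 1 and 8437 ≡ 1 (mod 4), so (53/8437) = +(8437/53).
Reduce top mod 53: now compute (10/53).
Pull out 2: since 53 ≡ 5 (mod 8), (2/53) = -1.
Reciprocity: 5 ≡ 1 and 53 ≡ 1 (mod 4), so (5/53) = +(53/5).
Reduce top mod 5: now compute (3/5).
Reciprocity: 3 ≡ 3 and 5 ≡ 1 (mod 4), so (3/5) = +(5/3).
Reduce top mod 3: now compute (2/3).
Pull out 2: since 3 ≡ 3 (mod 8), (2/3) = -1.
Reached (1/3) = 1. Collecting the sign flips along the way, the symbol is +1.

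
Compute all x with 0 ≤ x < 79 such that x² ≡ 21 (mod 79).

10, 69

Since 79 ≡ 3 (mod 4), a square root of 21 is 21^((79+1)/4) = 21^20 mod 79.
Repeated squaring: 21^2≡46, 21^4≡62, 21^8≡52, 21^16≡18 (mod 79).
21^20 = 21^(16+4) ≡ 10 (mod 79).
Check: 10² = 100 ≡ 21 (mod 79). The two roots are 10 and 69.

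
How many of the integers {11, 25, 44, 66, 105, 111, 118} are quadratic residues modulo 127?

(11/127) = +1 → QR.
(25/127) = +1 → QR.
(44/127) = +1 → QR.
(66/127) = -1 → non-residue.
(105/127) = -1 → non-residue.
(111/127) = -1 → non-residue.
(118/127) = -1 → non-residue.
Total quadratic residues among the 7: 3.

3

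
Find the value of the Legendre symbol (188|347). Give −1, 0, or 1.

Euler's criterion: (188/347) ≡ 188^173 (mod 347).
188^2 ≡ 297 (mod 347)
188^4 ≡ 71 (mod 347)
188^8 ≡ 183 (mod 347)
188^16 ≡ 177 (mod 347)
188^32 ≡ 99 (mod 347)
188^64 ≡ 85 (mod 347)
188^128 ≡ 285 (mod 347)
188^173 = 188^(128+32+8+4+1) ≡ 346 (mod 347).
Result is 346 ≡ −1, so (188/347) = −1.

-1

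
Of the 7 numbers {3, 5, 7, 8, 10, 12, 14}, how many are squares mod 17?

1

(3/17) = -1 → non-residue.
(5/17) = -1 → non-residue.
(7/17) = -1 → non-residue.
(8/17) = +1 → QR.
(10/17) = -1 → non-residue.
(12/17) = -1 → non-residue.
(14/17) = -1 → non-residue.
Total quadratic residues among the 7: 1.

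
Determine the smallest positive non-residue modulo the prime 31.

3

(2/31) = +1, so 2 is a residue.
(3/31) = −1, so 3 is the smallest positive non-residue mod 31.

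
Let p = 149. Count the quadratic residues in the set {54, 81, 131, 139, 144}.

3

(54/149) = +1 → QR.
(81/149) = +1 → QR.
(131/149) = -1 → non-residue.
(139/149) = -1 → non-residue.
(144/149) = +1 → QR.
Total quadratic residues among the 5: 3.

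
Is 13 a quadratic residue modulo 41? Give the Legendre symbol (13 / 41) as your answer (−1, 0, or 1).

Reciprocity: 13 ≡ 1 and 41 ≡ 1 (mod 4), so (13/41) = +(41/13).
Reduce top mod 13: now compute (2/13).
Pull out 2: since 13 ≡ 5 (mod 8), (2/13) = -1.
Reached (1/13) = 1. Collecting the sign flips along the way, the symbol is -1.

-1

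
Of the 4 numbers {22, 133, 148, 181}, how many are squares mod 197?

(22/197) = +1 → QR.
(133/197) = +1 → QR.
(148/197) = +1 → QR.
(181/197) = +1 → QR.
Total quadratic residues among the 4: 4.

4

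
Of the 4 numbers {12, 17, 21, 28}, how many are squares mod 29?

1

(12/29) = -1 → non-residue.
(17/29) = -1 → non-residue.
(21/29) = -1 → non-residue.
(28/29) = +1 → QR.
Total quadratic residues among the 4: 1.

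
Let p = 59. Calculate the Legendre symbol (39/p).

Reciprocity: 39 ≡ 3 and 59 ≡ 3 (mod 4), so (39/59) = −(59/39).
Reduce top mod 39: now compute (20/39).
Pull out 2^2: since 39 ≡ 7 (mod 8), (2/39) = +1, so (2/39)^2 = +1.
Reciprocity: 5 ≡ 1 and 39 ≡ 3 (mod 4), so (5/39) = +(39/5).
Reduce top mod 5: now compute (4/5).
Pull out 2^2: since 5 ≡ 5 (mod 8), (2/5) = -1, so (2/5)^2 = +1.
Reached (1/5) = 1. Collecting the sign flips along the way, the symbol is -1.

-1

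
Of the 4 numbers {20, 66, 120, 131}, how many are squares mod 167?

(20/167) = -1 → non-residue.
(66/167) = +1 → QR.
(120/167) = -1 → non-residue.
(131/167) = -1 → non-residue.
Total quadratic residues among the 4: 1.

1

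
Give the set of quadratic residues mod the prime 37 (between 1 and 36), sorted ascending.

Square k = 1,…,18 (k and 37−k give the same square):
1²=1, 2²=4, 3²=9, 4²=16, 5²=25, 6²=36, 7²≡12, 8²≡27, 9²≡7, 10²≡26, 11²≡10, 12²≡33, 13²≡21, 14²≡11, 15²≡3, 16²≡34, 17²≡30, 18²≡28 (mod 37).
So the quadratic residues mod 37 are {1, 3, 4, 7, 9, 10, 11, 12, 16, 21, 25, 26, 27, 28, 30, 33, 34, 36}.

1,3,4,7,9,10,11,12,16,21,25,26,27,28,30,33,34,36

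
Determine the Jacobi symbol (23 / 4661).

Reciprocity: 23 ≡ 3 and 4661 ≡ 1 (mod 4), so (23/4661) = +(4661/23).
Reduce top mod 23: now compute (15/23).
Reciprocity: 15 ≡ 3 and 23 ≡ 3 (mod 4), so (15/23) = −(23/15).
Reduce top mod 15: now compute (8/15).
Pull out 2^3: since 15 ≡ 7 (mod 8), (2/15) = +1, so (2/15)^3 = +1.
Reached (1/15) = 1. Collecting the sign flips along the way, the symbol is -1.

-1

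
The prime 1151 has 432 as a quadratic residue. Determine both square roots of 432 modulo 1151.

226, 925

Since 1151 ≡ 3 (mod 4), a square root of 432 is 432^((1151+1)/4) = 432^288 mod 1151.
Repeated squaring: 432^2≡162, 432^4≡922, 432^8≡646, 432^16≡654, 432^32≡695, 432^64≡756, 432^128≡640, 432^256≡995 (mod 1151).
432^288 = 432^(256+32) ≡ 925 (mod 1151).
Check: 925² = 855625 ≡ 432 (mod 1151). The two roots are 226 and 925.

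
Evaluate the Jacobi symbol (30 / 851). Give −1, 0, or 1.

-1

Pull out 2: since 851 ≡ 3 (mod 8), (2/851) = -1.
Reciprocity: 15 ≡ 3 and 851 ≡ 3 (mod 4), so (15/851) = −(851/15).
Reduce top mod 15: now compute (11/15).
Reciprocity: 11 ≡ 3 and 15 ≡ 3 (mod 4), so (11/15) = −(15/11).
Reduce top mod 11: now compute (4/11).
Pull out 2^2: since 11 ≡ 3 (mod 8), (2/11) = -1, so (2/11)^2 = +1.
Reached (1/11) = 1. Collecting the sign flips along the way, the symbol is -1.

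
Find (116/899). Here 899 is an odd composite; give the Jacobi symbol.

0

Pull out 2^2: since 899 ≡ 3 (mod 8), (2/899) = -1, so (2/899)^2 = +1.
Reciprocity: 29 ≡ 1 and 899 ≡ 3 (mod 4), so (29/899) = +(899/29).
Reduce top mod 29: now compute (0/29).
Top reduces to 0: gcd > 1, so the symbol is 0.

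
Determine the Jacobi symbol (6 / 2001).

Pull out 2: since 2001 ≡ 1 (mod 8), (2/2001) = +1.
Reciprocity: 3 ≡ 3 and 2001 ≡ 1 (mod 4), so (3/2001) = +(2001/3).
Reduce top mod 3: now compute (0/3).
Top reduces to 0: gcd > 1, so the symbol is 0.

0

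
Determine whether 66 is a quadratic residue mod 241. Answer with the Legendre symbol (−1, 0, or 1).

Euler's criterion: (66/241) ≡ 66^120 (mod 241).
66^2 ≡ 18 (mod 241)
66^4 ≡ 83 (mod 241)
66^8 ≡ 141 (mod 241)
66^16 ≡ 119 (mod 241)
66^32 ≡ 183 (mod 241)
66^64 ≡ 231 (mod 241)
66^120 = 66^(64+32+16+8) ≡ 240 (mod 241).
Result is 240 ≡ −1, so (66/241) = −1.

-1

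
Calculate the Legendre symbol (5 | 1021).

Reciprocity: 5 ≡ 1 and 1021 ≡ 1 (mod 4), so (5/1021) = +(1021/5).
Reduce top mod 5: now compute (1/5).
Reached (1/5) = 1. Collecting the sign flips along the way, the symbol is +1.

1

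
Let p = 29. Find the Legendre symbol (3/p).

-1

Reciprocity: 3 ≡ 3 and 29 ≡ 1 (mod 4), so (3/29) = +(29/3).
Reduce top mod 3: now compute (2/3).
Pull out 2: since 3 ≡ 3 (mod 8), (2/3) = -1.
Reached (1/3) = 1. Collecting the sign flips along the way, the symbol is -1.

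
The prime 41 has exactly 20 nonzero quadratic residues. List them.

1,2,4,5,8,9,10,16,18,20,21,23,25,31,32,33,36,37,39,40

Square k = 1,…,20 (k and 41−k give the same square):
1²=1, 2²=4, 3²=9, 4²=16, 5²=25, 6²=36, 7²≡8, 8²≡23, 9²≡40, 10²≡18, 11²≡39, 12²≡21, 13²≡5, 14²≡32, 15²≡20, 16²≡10, 17²≡2, 18²≡37, 19²≡33, 20²≡31 (mod 41).
So the quadratic residues mod 41 are {1, 2, 4, 5, 8, 9, 10, 16, 18, 20, 21, 23, 25, 31, 32, 33, 36, 37, 39, 40}.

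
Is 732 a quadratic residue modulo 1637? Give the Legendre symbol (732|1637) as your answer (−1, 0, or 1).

Pull out 2^2: since 1637 ≡ 5 (mod 8), (2/1637) = -1, so (2/1637)^2 = +1.
Reciprocity: 183 ≡ 3 and 1637 ≡ 1 (mod 4), so (183/1637) = +(1637/183).
Reduce top mod 183: now compute (173/183).
Reciprocity: 173 ≡ 1 and 183 ≡ 3 (mod 4), so (173/183) = +(183/173).
Reduce top mod 173: now compute (10/173).
Pull out 2: since 173 ≡ 5 (mod 8), (2/173) = -1.
Reciprocity: 5 ≡ 1 and 173 ≡ 1 (mod 4), so (5/173) = +(173/5).
Reduce top mod 5: now compute (3/5).
Reciprocity: 3 ≡ 3 and 5 ≡ 1 (mod 4), so (3/5) = +(5/3).
Reduce top mod 3: now compute (2/3).
Pull out 2: since 3 ≡ 3 (mod 8), (2/3) = -1.
Reached (1/3) = 1. Collecting the sign flips along the way, the symbol is +1.

1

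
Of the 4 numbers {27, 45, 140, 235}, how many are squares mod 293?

(27/293) = -1 → non-residue.
(45/293) = -1 → non-residue.
(140/293) = +1 → QR.
(235/293) = +1 → QR.
Total quadratic residues among the 4: 2.

2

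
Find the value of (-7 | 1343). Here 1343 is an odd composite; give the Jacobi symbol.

First reduce: -7 ≡ 1336 (mod 1343).
Pull out 2^3: since 1343 ≡ 7 (mod 8), (2/1343) = +1, so (2/1343)^3 = +1.
Reciprocity: 167 ≡ 3 and 1343 ≡ 3 (mod 4), so (167/1343) = −(1343/167).
Reduce top mod 167: now compute (7/167).
Reciprocity: 7 ≡ 3 and 167 ≡ 3 (mod 4), so (7/167) = −(167/7).
Reduce top mod 7: now compute (6/7).
Pull out 2: since 7 ≡ 7 (mod 8), (2/7) = +1.
Reciprocity: 3 ≡ 3 and 7 ≡ 3 (mod 4), so (3/7) = −(7/3).
Reduce top mod 3: now compute (1/3).
Reached (1/3) = 1. Collecting the sign flips along the way, the symbol is -1.

-1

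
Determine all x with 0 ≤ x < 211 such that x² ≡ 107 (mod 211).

Since 211 ≡ 3 (mod 4), a square root of 107 is 107^((211+1)/4) = 107^53 mod 211.
Repeated squaring: 107^2≡55, 107^4≡71, 107^8≡188, 107^16≡107, 107^32≡55 (mod 211).
107^53 = 107^(32+16+4+1) ≡ 188 (mod 211).
Check: 188² = 35344 ≡ 107 (mod 211). The two roots are 23 and 188.

23, 188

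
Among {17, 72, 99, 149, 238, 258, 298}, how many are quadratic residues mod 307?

3

(17/307) = +1 → QR.
(72/307) = -1 → non-residue.
(99/307) = +1 → QR.
(149/307) = +1 → QR.
(238/307) = -1 → non-residue.
(258/307) = -1 → non-residue.
(298/307) = -1 → non-residue.
Total quadratic residues among the 7: 3.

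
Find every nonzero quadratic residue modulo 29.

1 4 5 6 7 9 13 16 20 22 23 24 25 28

Square k = 1,…,14 (k and 29−k give the same square):
1²=1, 2²=4, 3²=9, 4²=16, 5²=25, 6²≡7, 7²≡20, 8²≡6, 9²≡23, 10²≡13, 11²≡5, 12²≡28, 13²≡24, 14²≡22 (mod 29).
So the quadratic residues mod 29 are {1, 4, 5, 6, 7, 9, 13, 16, 20, 22, 23, 24, 25, 28}.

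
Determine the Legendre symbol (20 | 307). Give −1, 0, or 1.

Pull out 2^2: since 307 ≡ 3 (mod 8), (2/307) = -1, so (2/307)^2 = +1.
Reciprocity: 5 ≡ 1 and 307 ≡ 3 (mod 4), so (5/307) = +(307/5).
Reduce top mod 5: now compute (2/5).
Pull out 2: since 5 ≡ 5 (mod 8), (2/5) = -1.
Reached (1/5) = 1. Collecting the sign flips along the way, the symbol is -1.

-1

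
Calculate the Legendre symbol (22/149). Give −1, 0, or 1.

Pull out 2: since 149 ≡ 5 (mod 8), (2/149) = -1.
Reciprocity: 11 ≡ 3 and 149 ≡ 1 (mod 4), so (11/149) = +(149/11).
Reduce top mod 11: now compute (6/11).
Pull out 2: since 11 ≡ 3 (mod 8), (2/11) = -1.
Reciprocity: 3 ≡ 3 and 11 ≡ 3 (mod 4), so (3/11) = −(11/3).
Reduce top mod 3: now compute (2/3).
Pull out 2: since 3 ≡ 3 (mod 8), (2/3) = -1.
Reached (1/3) = 1. Collecting the sign flips along the way, the symbol is +1.

1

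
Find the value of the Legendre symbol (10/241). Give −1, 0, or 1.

Pull out 2: since 241 ≡ 1 (mod 8), (2/241) = +1.
Reciprocity: 5 ≡ 1 and 241 ≡ 1 (mod 4), so (5/241) = +(241/5).
Reduce top mod 5: now compute (1/5).
Reached (1/5) = 1. Collecting the sign flips along the way, the symbol is +1.

1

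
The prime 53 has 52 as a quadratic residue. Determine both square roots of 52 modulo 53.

53 ≡ 1 (mod 4), so we find a root by search.
Trying successive values, 23² = 529 ≡ 52 (mod 53). The other root is 53 − 23 = 30.

23, 30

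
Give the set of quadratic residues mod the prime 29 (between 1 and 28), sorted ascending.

1 4 5 6 7 9 13 16 20 22 23 24 25 28

Square k = 1,…,14 (k and 29−k give the same square):
1²=1, 2²=4, 3²=9, 4²=16, 5²=25, 6²≡7, 7²≡20, 8²≡6, 9²≡23, 10²≡13, 11²≡5, 12²≡28, 13²≡24, 14²≡22 (mod 29).
So the quadratic residues mod 29 are {1, 4, 5, 6, 7, 9, 13, 16, 20, 22, 23, 24, 25, 28}.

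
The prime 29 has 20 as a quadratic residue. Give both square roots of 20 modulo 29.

29 ≡ 1 (mod 4), so we find a root by search.
Trying successive values, 7² = 49 ≡ 20 (mod 29). The other root is 29 − 7 = 22.

7, 22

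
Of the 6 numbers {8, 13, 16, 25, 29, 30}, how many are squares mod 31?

(8/31) = +1 → QR.
(13/31) = -1 → non-residue.
(16/31) = +1 → QR.
(25/31) = +1 → QR.
(29/31) = -1 → non-residue.
(30/31) = -1 → non-residue.
Total quadratic residues among the 6: 3.

3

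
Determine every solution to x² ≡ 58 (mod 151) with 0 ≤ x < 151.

Since 151 ≡ 3 (mod 4), a square root of 58 is 58^((151+1)/4) = 58^38 mod 151.
Repeated squaring: 58^2≡42, 58^4≡103, 58^8≡39, 58^16≡11, 58^32≡121 (mod 151).
58^38 = 58^(32+4+2) ≡ 80 (mod 151).
Check: 80² = 6400 ≡ 58 (mod 151). The two roots are 71 and 80.

71, 80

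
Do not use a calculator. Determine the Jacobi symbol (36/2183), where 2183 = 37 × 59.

Pull out 2^2: since 2183 ≡ 7 (mod 8), (2/2183) = +1, so (2/2183)^2 = +1.
Reciprocity: 9 ≡ 1 and 2183 ≡ 3 (mod 4), so (9/2183) = +(2183/9).
Reduce top mod 9: now compute (5/9).
Reciprocity: 5 ≡ 1 and 9 ≡ 1 (mod 4), so (5/9) = +(9/5).
Reduce top mod 5: now compute (4/5).
Pull out 2^2: since 5 ≡ 5 (mod 8), (2/5) = -1, so (2/5)^2 = +1.
Reached (1/5) = 1. Collecting the sign flips along the way, the symbol is +1.

1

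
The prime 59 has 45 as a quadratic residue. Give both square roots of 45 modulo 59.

24, 35

Since 59 ≡ 3 (mod 4), a square root of 45 is 45^((59+1)/4) = 45^15 mod 59.
Repeated squaring: 45^2≡19, 45^4≡7, 45^8≡49 (mod 59).
45^15 = 45^(8+4+2+1) ≡ 35 (mod 59).
Check: 35² = 1225 ≡ 45 (mod 59). The two roots are 24 and 35.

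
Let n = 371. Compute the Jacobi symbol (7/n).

0

Reciprocity: 7 ≡ 3 and 371 ≡ 3 (mod 4), so (7/371) = −(371/7).
Reduce top mod 7: now compute (0/7).
Top reduces to 0: gcd > 1, so the symbol is 0.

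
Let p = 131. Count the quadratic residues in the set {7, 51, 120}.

(7/131) = +1 → QR.
(51/131) = -1 → non-residue.
(120/131) = -1 → non-residue.
Total quadratic residues among the 3: 1.

1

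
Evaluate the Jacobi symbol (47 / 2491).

0

Reciprocity: 47 ≡ 3 and 2491 ≡ 3 (mod 4), so (47/2491) = −(2491/47).
Reduce top mod 47: now compute (0/47).
Top reduces to 0: gcd > 1, so the symbol is 0.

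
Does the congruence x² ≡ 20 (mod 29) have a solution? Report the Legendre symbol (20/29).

1

Pull out 2^2: since 29 ≡ 5 (mod 8), (2/29) = -1, so (2/29)^2 = +1.
Reciprocity: 5 ≡ 1 and 29 ≡ 1 (mod 4), so (5/29) = +(29/5).
Reduce top mod 5: now compute (4/5).
Pull out 2^2: since 5 ≡ 5 (mod 8), (2/5) = -1, so (2/5)^2 = +1.
Reached (1/5) = 1. Collecting the sign flips along the way, the symbol is +1.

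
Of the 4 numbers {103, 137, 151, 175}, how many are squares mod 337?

3

(103/337) = +1 → QR.
(137/337) = +1 → QR.
(151/337) = -1 → non-residue.
(175/337) = +1 → QR.
Total quadratic residues among the 4: 3.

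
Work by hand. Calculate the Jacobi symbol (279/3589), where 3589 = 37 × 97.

Reciprocity: 279 ≡ 3 and 3589 ≡ 1 (mod 4), so (279/3589) = +(3589/279).
Reduce top mod 279: now compute (241/279).
Reciprocity: 241 ≡ 1 and 279 ≡ 3 (mod 4), so (241/279) = +(279/241).
Reduce top mod 241: now compute (38/241).
Pull out 2: since 241 ≡ 1 (mod 8), (2/241) = +1.
Reciprocity: 19 ≡ 3 and 241 ≡ 1 (mod 4), so (19/241) = +(241/19).
Reduce top mod 19: now compute (13/19).
Reciprocity: 13 ≡ 1 and 19 ≡ 3 (mod 4), so (13/19) = +(19/13).
Reduce top mod 13: now compute (6/13).
Pull out 2: since 13 ≡ 5 (mod 8), (2/13) = -1.
Reciprocity: 3 ≡ 3 and 13 ≡ 1 (mod 4), so (3/13) = +(13/3).
Reduce top mod 3: now compute (1/3).
Reached (1/3) = 1. Collecting the sign flips along the way, the symbol is -1.

-1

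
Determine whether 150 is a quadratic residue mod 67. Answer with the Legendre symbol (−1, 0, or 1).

1

First reduce: 150 ≡ 16 (mod 67).
Pull out 2^4: since 67 ≡ 3 (mod 8), (2/67) = -1, so (2/67)^4 = +1.
Reached (1/67) = 1. Collecting the sign flips along the way, the symbol is +1.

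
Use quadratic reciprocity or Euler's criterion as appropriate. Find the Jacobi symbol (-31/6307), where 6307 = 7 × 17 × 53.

1

First reduce: -31 ≡ 6276 (mod 6307).
Pull out 2^2: since 6307 ≡ 3 (mod 8), (2/6307) = -1, so (2/6307)^2 = +1.
Reciprocity: 1569 ≡ 1 and 6307 ≡ 3 (mod 4), so (1569/6307) = +(6307/1569).
Reduce top mod 1569: now compute (31/1569).
Reciprocity: 31 ≡ 3 and 1569 ≡ 1 (mod 4), so (31/1569) = +(1569/31).
Reduce top mod 31: now compute (19/31).
Reciprocity: 19 ≡ 3 and 31 ≡ 3 (mod 4), so (19/31) = −(31/19).
Reduce top mod 19: now compute (12/19).
Pull out 2^2: since 19 ≡ 3 (mod 8), (2/19) = -1, so (2/19)^2 = +1.
Reciprocity: 3 ≡ 3 and 19 ≡ 3 (mod 4), so (3/19) = −(19/3).
Reduce top mod 3: now compute (1/3).
Reached (1/3) = 1. Collecting the sign flips along the way, the symbol is +1.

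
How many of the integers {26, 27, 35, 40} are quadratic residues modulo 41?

1

(26/41) = -1 → non-residue.
(27/41) = -1 → non-residue.
(35/41) = -1 → non-residue.
(40/41) = +1 → QR.
Total quadratic residues among the 4: 1.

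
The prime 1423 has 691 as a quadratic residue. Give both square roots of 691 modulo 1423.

522, 901

Since 1423 ≡ 3 (mod 4), a square root of 691 is 691^((1423+1)/4) = 691^356 mod 1423.
Repeated squaring: 691^2≡776, 691^4≡247, 691^8≡1243, 691^16≡1094, 691^32≡93, 691^64≡111, 691^128≡937, 691^256≡1401 (mod 1423).
691^356 = 691^(256+64+32+4) ≡ 901 (mod 1423).
Check: 901² = 811801 ≡ 691 (mod 1423). The two roots are 522 and 901.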